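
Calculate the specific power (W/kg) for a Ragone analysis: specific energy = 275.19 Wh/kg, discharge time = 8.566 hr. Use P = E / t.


P_specific = E / t = 275.19 / 8.566 = 32.13 W/kg

32.13 W/kg


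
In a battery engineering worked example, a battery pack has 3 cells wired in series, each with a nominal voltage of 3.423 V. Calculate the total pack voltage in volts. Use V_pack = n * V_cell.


V_pack = n * V_cell = 3 * 3.423 = 10.269 V

10.269 V


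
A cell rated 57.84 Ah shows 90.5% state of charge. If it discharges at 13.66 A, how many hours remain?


Step 1: remaining = SOC/100 * C_total = 90.5/100 * 57.84 = 52.345 Ah
Step 2: t = remaining / I = 52.345 / 13.66 = 3.832 hr

3.832 hr


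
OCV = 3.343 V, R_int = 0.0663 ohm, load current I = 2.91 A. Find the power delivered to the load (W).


Step 1: V_terminal = OCV - I*R = 3.343 - 2.91 * 0.0663 = 3.1501 V
Step 2: P_out = V_terminal * I = 3.1501 * 2.91 = 9.167 W

9.167 W


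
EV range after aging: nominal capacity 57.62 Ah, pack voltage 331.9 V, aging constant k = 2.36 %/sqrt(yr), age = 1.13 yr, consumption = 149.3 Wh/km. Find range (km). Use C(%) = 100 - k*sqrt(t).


Step 1: capacity retention = 100 - 2.36 * sqrt(1.13) = 100 - 2.36 * 1.063 = 97.491%
Step 2: C_now = 57.62 * 97.491/100 = 56.174 Ah
Step 3: E_pack = V * C_now = 331.9 * 56.174 = 18644 Wh
Step 4: range = E_pack / consumption = 18644 / 149.3 = 124.9 km

124.9 km


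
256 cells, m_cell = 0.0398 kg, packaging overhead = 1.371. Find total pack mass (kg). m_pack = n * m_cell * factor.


m_pack = n * m_cell * overhead = 256 * 0.0398 * 1.371 = 13.97 kg

13.97 kg


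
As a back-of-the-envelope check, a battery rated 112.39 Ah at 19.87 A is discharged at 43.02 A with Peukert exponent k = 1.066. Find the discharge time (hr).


t_rated = C / I_rated = 112.39 / 19.87 = 5.6563 hr
(I_rated/I)^k = (0.46188)^1.066 = 0.43892
t = t_rated * (I_rated/I)^k = 5.6563 * 0.43892 = 2.483 hr

2.483 hr


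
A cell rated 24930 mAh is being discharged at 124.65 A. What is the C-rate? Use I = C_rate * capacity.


Convert: capacity = 24930 mAh = 24.93 Ah
Rearranging: C_rate = 124.65 / 24.93 = 5C

5C


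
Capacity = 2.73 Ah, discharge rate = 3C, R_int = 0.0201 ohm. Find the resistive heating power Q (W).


Step 1: I = C_rate * capacity = 3 * 2.73 = 8.19 A
Step 2: Q = I^2 * R = 8.19^2 * 0.0201 = 67.076 * 0.0201 = 1.348 W

1.348 W


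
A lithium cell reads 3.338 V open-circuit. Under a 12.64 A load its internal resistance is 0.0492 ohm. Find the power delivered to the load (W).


Step 1: V_terminal = OCV - I*R = 3.338 - 12.64 * 0.0492 = 2.7161 V
Step 2: P_out = V_terminal * I = 2.7161 * 12.64 = 34.33 W

34.33 W


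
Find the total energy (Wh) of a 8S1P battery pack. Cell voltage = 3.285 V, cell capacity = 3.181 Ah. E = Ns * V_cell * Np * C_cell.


V_pack = 8 * 3.285 = 26.28 V
C_pack = 1 * 3.181 = 3.181 Ah
E = V_pack * C_pack = 26.28 * 3.181 = 83.60 Wh

83.60 Wh


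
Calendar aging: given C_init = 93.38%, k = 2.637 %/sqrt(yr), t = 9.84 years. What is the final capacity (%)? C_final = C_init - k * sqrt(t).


Step 1: sqrt(9.84 yr) = 3.1369
Step 2: drop = 2.637 * 3.1369 = 8.272
Step 3: C_final = 93.38 - 8.272 = 85.11%

85.11%


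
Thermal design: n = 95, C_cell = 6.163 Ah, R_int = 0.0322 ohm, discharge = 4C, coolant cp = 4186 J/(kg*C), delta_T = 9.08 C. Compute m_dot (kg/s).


Step 1: I = 4 * 6.163 = 24.652 A
Step 2: Q_cell = I^2 * R = 24.652^2 * 0.0322 = 19.569 W
Step 3: Q_total = 95 * 19.569 = 1859.1 W
Step 4: m_dot = Q_total / (cp * dT) = 1859.1 / (4186 * 9.08) = 0.04891 kg/s

0.04891 kg/s


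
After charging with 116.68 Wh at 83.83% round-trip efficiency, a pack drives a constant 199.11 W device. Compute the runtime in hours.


Step 1: E_discharge = eta/100 * E_charge = 83.83/100 * 116.68 = 97.813 Wh
Step 2: t = E_discharge / P = 97.813 / 199.11 = 0.4913 hr

0.4913 hr


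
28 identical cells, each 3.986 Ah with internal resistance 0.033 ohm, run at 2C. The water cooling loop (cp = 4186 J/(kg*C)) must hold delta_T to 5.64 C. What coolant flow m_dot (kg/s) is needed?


Step 1: I = 2 * 3.986 = 7.972 A
Step 2: Q_cell = I^2 * R = 7.972^2 * 0.033 = 2.0972 W
Step 3: Q_total = 28 * 2.0972 = 58.722 W
Step 4: m_dot = Q_total / (cp * dT) = 58.722 / (4186 * 5.64) = 0.002487 kg/s

0.002487 kg/s


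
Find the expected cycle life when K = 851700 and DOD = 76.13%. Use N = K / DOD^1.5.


Step 1: DOD^1.5 = 76.13^1.5 = 664.25
Step 2: N = 851700 / 664.25 = 1282 cycles

1282 cycles


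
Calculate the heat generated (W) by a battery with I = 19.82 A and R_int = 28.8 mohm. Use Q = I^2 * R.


Convert: R = 28.8 mohm = 0.0288 ohm
Q = I^2 * R = 19.82^2 * 0.0288 = 11.31 W

11.31 W


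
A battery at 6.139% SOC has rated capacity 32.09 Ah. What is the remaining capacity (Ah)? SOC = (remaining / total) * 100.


remaining = SOC / 100 * total = 6.139 / 100 * 32.09 = 1.970 Ah

1.970 Ah


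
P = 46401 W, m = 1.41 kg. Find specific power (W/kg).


SP = P / m = 46401 / 1.41 = 32910 W/kg

32910 W/kg


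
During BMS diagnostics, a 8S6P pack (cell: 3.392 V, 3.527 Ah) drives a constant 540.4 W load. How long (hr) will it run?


Step 1: E_pack = Ns * V_cell * Np * C_cell = 8 * 3.392 * 6 * 3.527 = 574.25 Wh
Step 2: t = E_pack / P = 574.25 / 540.4 = 1.063 hr

1.063 hr


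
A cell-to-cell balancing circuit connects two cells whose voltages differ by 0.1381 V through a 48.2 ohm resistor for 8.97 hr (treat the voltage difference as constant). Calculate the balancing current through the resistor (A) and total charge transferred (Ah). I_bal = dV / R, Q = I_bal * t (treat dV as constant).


First, Ohm's law: I_bal = 0.1381 V / 48.2 ohm = 0.0028651 A
Then Q = I * t = 0.0028651 A * 8.97 hr = 0.02570 Ah

I=0.0028651 A, Q=0.02570 Ah


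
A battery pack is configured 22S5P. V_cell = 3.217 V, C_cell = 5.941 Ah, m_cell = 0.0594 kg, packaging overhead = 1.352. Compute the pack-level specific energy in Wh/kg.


Step 1: V_pack = 22 * 3.217 = 70.774 V
Step 2: C_pack = 5 * 5.941 = 29.705 Ah
Step 3: E_pack = V_pack * C_pack = 70.774 * 29.705 = 2102.3 Wh
Step 4: m_pack = 22 * 5 * 0.0594 * 1.352 = 8.834 kg
Step 5: ED = E_pack / m_pack = 2102.3 / 8.834 = 238.0 Wh/kg

238.0 Wh/kg


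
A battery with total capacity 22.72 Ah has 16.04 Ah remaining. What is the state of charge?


SOC% = 16.04 / 22.72 * 100 = 70.60%

70.60%


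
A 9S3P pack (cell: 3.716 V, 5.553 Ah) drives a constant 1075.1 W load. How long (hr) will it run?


Step 1: E_pack = Ns * V_cell * Np * C_cell = 9 * 3.716 * 3 * 5.553 = 557.14 Wh
Step 2: t = E_pack / P = 557.14 / 1075.1 = 0.5182 hr

0.5182 hr


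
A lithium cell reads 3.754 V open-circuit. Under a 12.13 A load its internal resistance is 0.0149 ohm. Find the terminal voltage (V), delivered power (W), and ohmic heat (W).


Step 1: V_terminal = OCV - I*R = 3.754 - 12.13 * 0.0149 = 3.5733 V
Step 2: P_out = V_terminal * I = 3.5733 * 12.13 = 43.34 W
Step 3: Q = I^2 * R = 12.13^2 * 0.0149 = 2.192 W

V=3.5733 V, P=43.34 W, Q=2.192 W


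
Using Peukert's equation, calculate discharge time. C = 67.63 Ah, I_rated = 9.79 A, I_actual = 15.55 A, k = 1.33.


t_rated = C / I_rated = 67.63 / 9.79 = 6.9081 hr
(I_rated/I)^k = (0.62958)^1.33 = 0.54043
t = t_rated * (I_rated/I)^k = 6.9081 * 0.54043 = 3.733 hr

3.733 hr


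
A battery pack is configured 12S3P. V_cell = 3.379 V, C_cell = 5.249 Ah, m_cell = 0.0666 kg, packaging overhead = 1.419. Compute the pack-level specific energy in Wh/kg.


Step 1: V_pack = 12 * 3.379 = 40.548 V
Step 2: C_pack = 3 * 5.249 = 15.747 Ah
Step 3: E_pack = V_pack * C_pack = 40.548 * 15.747 = 638.51 Wh
Step 4: m_pack = 12 * 3 * 0.0666 * 1.419 = 3.4022 kg
Step 5: ED = E_pack / m_pack = 638.51 / 3.4022 = 187.7 Wh/kg

187.7 Wh/kg


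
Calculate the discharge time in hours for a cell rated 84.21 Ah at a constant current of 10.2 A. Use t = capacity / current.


t = capacity / current = 84.21 / 10.2 = 8.256 hr

8.256 hr


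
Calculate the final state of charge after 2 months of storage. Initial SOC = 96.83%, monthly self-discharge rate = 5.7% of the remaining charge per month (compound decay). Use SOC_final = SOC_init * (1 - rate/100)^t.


Monthly retention factor = 1 - 5.7/100 = 0.943
Over 2 months: factor^2 = 0.88925
SOC_final = 96.83 * 0.88925 = 86.11%

86.11%


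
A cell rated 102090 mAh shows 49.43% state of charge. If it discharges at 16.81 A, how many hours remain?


Convert: C_total = 102090 mAh = 102.09 Ah
Step 1: remaining = SOC/100 * C_total = 49.43/100 * 102.09 = 50.463 Ah
Step 2: t = remaining / I = 50.463 / 16.81 = 3.002 hr

3.002 hr


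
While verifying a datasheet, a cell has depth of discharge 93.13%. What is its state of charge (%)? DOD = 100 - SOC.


SOC = 100 - DOD = 100 - 93.13 = 6.87%

6.87%


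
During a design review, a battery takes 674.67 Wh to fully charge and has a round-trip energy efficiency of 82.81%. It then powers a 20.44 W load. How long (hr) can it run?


Step 1: E_discharge = eta/100 * E_charge = 82.81/100 * 674.67 = 558.69 Wh
Step 2: t = E_discharge / P = 558.69 / 20.44 = 27.33 hr

27.33 hr


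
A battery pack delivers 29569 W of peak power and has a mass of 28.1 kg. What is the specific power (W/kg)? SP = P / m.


Specific power = 29569 W / 28.1 kg = 1052 W/kg

1052 W/kg


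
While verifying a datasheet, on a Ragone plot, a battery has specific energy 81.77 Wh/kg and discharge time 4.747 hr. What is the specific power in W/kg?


P_specific = E / t = 81.77 / 4.747 = 17.23 W/kg

17.23 W/kg


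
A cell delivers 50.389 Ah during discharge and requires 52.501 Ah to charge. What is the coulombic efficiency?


eta_c = Q_dis / Q_chg * 100 = 50.389 / 52.501 * 100 = 95.98%

95.98%


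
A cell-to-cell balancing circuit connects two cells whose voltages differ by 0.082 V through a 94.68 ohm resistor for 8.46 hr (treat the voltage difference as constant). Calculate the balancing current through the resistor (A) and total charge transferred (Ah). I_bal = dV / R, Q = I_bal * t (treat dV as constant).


I_bal = dV / R = 0.082 / 94.68 = 8.6608e-04 A
Q = I_bal * t = 8.6608e-04 * 8.46 = 0.007327 Ah

I=8.6608e-04 A, Q=0.007327 Ah


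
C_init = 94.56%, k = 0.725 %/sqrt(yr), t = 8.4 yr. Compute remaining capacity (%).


Step 1: sqrt(8.4 yr) = 2.8983
Step 2: drop = 0.725 * 2.8983 = 2.1013
Step 3: C_final = 94.56 - 2.1013 = 92.46%

92.46%


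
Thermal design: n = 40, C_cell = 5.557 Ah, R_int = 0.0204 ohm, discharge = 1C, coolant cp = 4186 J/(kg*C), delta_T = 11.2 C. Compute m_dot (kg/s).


Step 1: I = 1 * 5.557 = 5.557 A
Step 2: Q_cell = I^2 * R = 5.557^2 * 0.0204 = 0.62996 W
Step 3: Q_total = 40 * 0.62996 = 25.198 W
Step 4: m_dot = Q_total / (cp * dT) = 25.198 / (4186 * 11.2) = 5.375e-04 kg/s

5.375e-04 kg/s


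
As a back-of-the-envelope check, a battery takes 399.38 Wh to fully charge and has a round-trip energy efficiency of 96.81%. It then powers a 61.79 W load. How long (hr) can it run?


Step 1: E_discharge = eta/100 * E_charge = 96.81/100 * 399.38 = 386.64 Wh
Step 2: t = E_discharge / P = 386.64 / 61.79 = 6.257 hr

6.257 hr


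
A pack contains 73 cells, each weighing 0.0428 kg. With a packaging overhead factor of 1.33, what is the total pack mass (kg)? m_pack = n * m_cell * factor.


Cell mass sum = 73 * 0.0428 = 3.1244 kg
With overhead 1.33: m_pack = 3.1244 * 1.33 = 4.155 kg

4.155 kg


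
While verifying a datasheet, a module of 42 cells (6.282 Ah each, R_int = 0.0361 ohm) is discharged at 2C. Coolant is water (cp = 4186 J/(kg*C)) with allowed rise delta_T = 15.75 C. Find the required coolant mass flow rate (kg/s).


Step 1: I = 2 * 6.282 = 12.564 A
Step 2: Q_cell = I^2 * R = 12.564^2 * 0.0361 = 5.6985 W
Step 3: Q_total = 42 * 5.6985 = 239.34 W
Step 4: m_dot = Q_total / (cp * dT) = 239.34 / (4186 * 15.75) = 0.003630 kg/s

0.003630 kg/s


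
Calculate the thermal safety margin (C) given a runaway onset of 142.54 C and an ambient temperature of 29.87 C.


Safety margin = 142.54 C - 29.87 C = 112.67 C

112.67 C


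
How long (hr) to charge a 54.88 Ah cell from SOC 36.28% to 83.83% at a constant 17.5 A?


Step 1: dSOC = 83.83% - 36.28% = 47.55%
Step 2: delta_Ah = 54.88 * 47.55 / 100 = 26.095 Ah
Step 3: t = 26.095 / 17.5 = 1.491 hr

1.491 hr


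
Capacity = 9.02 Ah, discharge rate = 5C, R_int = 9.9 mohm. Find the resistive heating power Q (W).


Convert: R = 9.9 mohm = 0.0099 ohm
Step 1: I = C_rate * capacity = 5 * 9.02 = 45.1 A
Step 2: Q = I^2 * R = 45.1^2 * 0.0099 = 2034 * 0.0099 = 20.14 W

20.14 W


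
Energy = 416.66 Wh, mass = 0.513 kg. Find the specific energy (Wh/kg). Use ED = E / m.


ED = E / m = 416.66 / 0.513 = 812.2 Wh/kg

812.2 Wh/kg


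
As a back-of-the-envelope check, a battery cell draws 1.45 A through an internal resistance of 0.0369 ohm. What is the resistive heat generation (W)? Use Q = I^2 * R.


I^2 = 2.1025
Q = 2.1025 * 0.0369 = 0.07758 W

0.07758 W


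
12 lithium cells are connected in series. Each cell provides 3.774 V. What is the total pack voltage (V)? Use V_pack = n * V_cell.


V_pack = n * V_cell = 12 * 3.774 = 45.288 V

45.288 V


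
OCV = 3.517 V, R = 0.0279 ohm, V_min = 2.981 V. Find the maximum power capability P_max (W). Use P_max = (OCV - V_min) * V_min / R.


dV = OCV - V_min = 0.536 V (so I_max = dV / R)
P_max = dV * V_min / R = 0.536 * 2.981 / 0.0279 = 57.27 W

57.27 W


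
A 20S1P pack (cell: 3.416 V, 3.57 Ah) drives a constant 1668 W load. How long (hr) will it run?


Step 1: E_pack = Ns * V_cell * Np * C_cell = 20 * 3.416 * 1 * 3.57 = 243.9 Wh
Step 2: t = E_pack / P = 243.9 / 1668 = 0.1462 hr

0.1462 hr


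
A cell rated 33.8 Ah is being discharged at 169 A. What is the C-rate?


Rearranging: C_rate = 169 / 33.8 = 5C

5C


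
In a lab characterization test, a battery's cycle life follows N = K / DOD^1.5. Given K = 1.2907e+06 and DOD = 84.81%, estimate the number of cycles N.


DOD^1.5 = 781.04
N = K / DOD^1.5 = 1.2907e+06 / 781.04 = 1653

1653 cycles


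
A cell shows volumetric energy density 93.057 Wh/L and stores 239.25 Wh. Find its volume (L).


V = E / ED = 239.25 / 93.057 = 2.571 L

2.571 L


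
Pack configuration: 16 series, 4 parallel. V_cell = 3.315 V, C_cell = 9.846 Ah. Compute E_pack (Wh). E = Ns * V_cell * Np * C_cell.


E = Ns * Vcell * Np * Ccell = 16 * 3.315 * 4 * 9.846 = 2089 Wh

2089 Wh


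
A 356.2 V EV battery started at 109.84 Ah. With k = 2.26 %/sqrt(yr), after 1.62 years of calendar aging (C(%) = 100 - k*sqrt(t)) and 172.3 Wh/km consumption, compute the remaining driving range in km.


Step 1: capacity retention = 100 - 2.26 * sqrt(1.62) = 100 - 2.26 * 1.2728 = 97.123%
Step 2: C_now = 109.84 * 97.123/100 = 106.68 Ah
Step 3: E_pack = V * C_now = 356.2 * 106.68 = 37999 Wh
Step 4: range = E_pack / consumption = 37999 / 172.3 = 220.5 km

220.5 km


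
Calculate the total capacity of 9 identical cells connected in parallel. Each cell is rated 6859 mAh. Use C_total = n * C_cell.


Convert: C_cell = 6859 mAh = 6.859 Ah
C_total = 9 * 6.859 = 61.731 Ah

61.731 Ah


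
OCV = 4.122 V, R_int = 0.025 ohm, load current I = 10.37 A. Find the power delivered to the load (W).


Step 1: V_terminal = OCV - I*R = 4.122 - 10.37 * 0.025 = 3.8628 V
Step 2: P_out = V_terminal * I = 3.8628 * 10.37 = 40.06 W

40.06 W


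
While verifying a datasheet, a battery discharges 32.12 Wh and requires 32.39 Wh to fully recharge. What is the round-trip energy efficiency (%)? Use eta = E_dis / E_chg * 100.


eta_e = E_dis / E_chg * 100 = 32.12 / 32.39 * 100 = 99.17%

99.17%


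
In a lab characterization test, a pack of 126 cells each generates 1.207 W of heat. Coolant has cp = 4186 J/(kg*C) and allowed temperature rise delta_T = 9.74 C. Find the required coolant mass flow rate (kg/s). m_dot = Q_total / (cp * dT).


Q_total = 126 * 1.207 = 152.08 W
m_dot = Q_total / (cp * dT) = 152.08 / (4186 * 9.74) = 0.003730 kg/s

0.003730 kg/s


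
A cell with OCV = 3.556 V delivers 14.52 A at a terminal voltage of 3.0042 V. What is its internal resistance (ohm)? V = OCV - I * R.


R = (OCV - V) / I = (3.556 - 3.0042) / 14.52 = 0.03800 ohm

0.03800 ohm


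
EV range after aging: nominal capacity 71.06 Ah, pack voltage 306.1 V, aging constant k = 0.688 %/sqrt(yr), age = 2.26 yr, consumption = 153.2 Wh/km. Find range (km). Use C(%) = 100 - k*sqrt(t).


Step 1: capacity retention = 100 - 0.688 * sqrt(2.26) = 100 - 0.688 * 1.5033 = 98.966%
Step 2: C_now = 71.06 * 98.966/100 = 70.325 Ah
Step 3: E_pack = V * C_now = 306.1 * 70.325 = 21526 Wh
Step 4: range = E_pack / consumption = 21526 / 153.2 = 140.5 km

140.5 km


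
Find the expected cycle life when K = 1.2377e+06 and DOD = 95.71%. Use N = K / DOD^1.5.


DOD^1.5 = 936.35
N = K / DOD^1.5 = 1.2377e+06 / 936.35 = 1322

1322 cycles


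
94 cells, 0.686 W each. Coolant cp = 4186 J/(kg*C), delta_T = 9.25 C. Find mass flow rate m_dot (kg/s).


Q_total = 94 * 0.686 = 64.484 W
m_dot = Q_total / (cp * dT) = 64.484 / (4186 * 9.25) = 0.001665 kg/s

0.001665 kg/s


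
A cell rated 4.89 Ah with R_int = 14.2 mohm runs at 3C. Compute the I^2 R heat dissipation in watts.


Convert: R = 14.2 mohm = 0.0142 ohm
Step 1: I = C_rate * capacity = 3 * 4.89 = 14.67 A
Step 2: Q = I^2 * R = 14.67^2 * 0.0142 = 215.21 * 0.0142 = 3.056 W

3.056 W


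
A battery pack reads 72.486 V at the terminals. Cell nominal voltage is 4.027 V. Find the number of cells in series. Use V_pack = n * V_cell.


n = V_pack / V_cell = 72.486 / 4.027 = 18

18


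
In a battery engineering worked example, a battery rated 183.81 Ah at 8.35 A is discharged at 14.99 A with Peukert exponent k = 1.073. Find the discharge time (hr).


t_rated = C / I_rated = 183.81 / 8.35 = 22.013 hr
(I_rated/I)^k = (0.55704)^1.073 = 0.53375
t = t_rated * (I_rated/I)^k = 22.013 * 0.53375 = 11.75 hr

11.75 hr


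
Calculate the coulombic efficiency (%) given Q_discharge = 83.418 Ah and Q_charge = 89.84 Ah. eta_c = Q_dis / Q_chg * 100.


Coulombic efficiency = 83.418/89.84 * 100% = 92.85%

92.85%


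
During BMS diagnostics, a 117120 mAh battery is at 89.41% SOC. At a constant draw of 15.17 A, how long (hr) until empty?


Convert: C_total = 117120 mAh = 117.12 Ah
Step 1: remaining = SOC/100 * C_total = 89.41/100 * 117.12 = 104.72 Ah
Step 2: t = remaining / I = 104.72 / 15.17 = 6.903 hr

6.903 hr


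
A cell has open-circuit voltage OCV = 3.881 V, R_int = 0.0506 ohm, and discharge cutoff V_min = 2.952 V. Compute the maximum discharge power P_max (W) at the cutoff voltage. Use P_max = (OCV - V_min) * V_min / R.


P_max = (OCV - V_min) * V_min / R = (3.881 - 2.952) * 2.952 / 0.0506 = 0.929 * 2.952 / 0.0506 = 54.20 W

54.20 W


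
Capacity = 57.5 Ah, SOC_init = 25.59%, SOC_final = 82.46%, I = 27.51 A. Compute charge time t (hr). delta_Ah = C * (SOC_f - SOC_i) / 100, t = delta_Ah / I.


delta_Ah = 57.5 * (82.46 - 25.59) / 100 = 32.7 Ah
t = delta_Ah / I = 32.7 / 27.51 = 1.189 hr

1.189 hr


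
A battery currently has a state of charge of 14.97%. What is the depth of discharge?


DOD = 100 - SOC = 100 - 14.97 = 85.03%

85.03%


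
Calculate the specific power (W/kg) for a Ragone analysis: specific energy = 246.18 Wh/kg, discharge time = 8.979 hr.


P_specific = E / t = 246.18 / 8.979 = 27.42 W/kg

27.42 W/kg


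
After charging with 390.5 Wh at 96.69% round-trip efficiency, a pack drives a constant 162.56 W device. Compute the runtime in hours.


Step 1: E_discharge = eta/100 * E_charge = 96.69/100 * 390.5 = 377.57 Wh
Step 2: t = E_discharge / P = 377.57 / 162.56 = 2.323 hr

2.323 hr


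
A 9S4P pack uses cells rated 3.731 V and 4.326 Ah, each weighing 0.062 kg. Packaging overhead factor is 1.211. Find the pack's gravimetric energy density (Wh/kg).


Step 1: V_pack = 9 * 3.731 = 33.579 V
Step 2: C_pack = 4 * 4.326 = 17.304 Ah
Step 3: E_pack = V_pack * C_pack = 33.579 * 17.304 = 581.05 Wh
Step 4: m_pack = 9 * 4 * 0.062 * 1.211 = 2.703 kg
Step 5: ED = E_pack / m_pack = 581.05 / 2.703 = 215.0 Wh/kg

215.0 Wh/kg


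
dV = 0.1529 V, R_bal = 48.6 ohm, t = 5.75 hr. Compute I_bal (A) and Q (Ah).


I_bal = dV / R = 0.1529 / 48.6 = 0.0031461 A
Q = I_bal * t = 0.0031461 * 5.75 = 0.01809 Ah

I=0.0031461 A, Q=0.01809 Ah


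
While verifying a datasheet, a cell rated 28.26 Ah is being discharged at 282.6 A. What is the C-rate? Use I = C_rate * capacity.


C_rate = I / capacity = 282.6 / 28.26 = 10C

10C


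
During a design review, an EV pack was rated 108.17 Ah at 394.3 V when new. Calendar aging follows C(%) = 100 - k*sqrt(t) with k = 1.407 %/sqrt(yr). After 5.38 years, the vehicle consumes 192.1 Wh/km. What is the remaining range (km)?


Step 1: capacity retention = 100 - 1.407 * sqrt(5.38) = 100 - 1.407 * 2.3195 = 96.736%
Step 2: C_now = 108.17 * 96.736/100 = 104.64 Ah
Step 3: E_pack = V * C_now = 394.3 * 104.64 = 41260 Wh
Step 4: range = E_pack / consumption = 41260 / 192.1 = 214.8 km

214.8 km


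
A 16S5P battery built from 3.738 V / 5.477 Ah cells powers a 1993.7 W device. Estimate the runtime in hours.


Step 1: E_pack = Ns * V_cell * Np * C_cell = 16 * 3.738 * 5 * 5.477 = 1637.8 Wh
Step 2: t = E_pack / P = 1637.8 / 1993.7 = 0.8215 hr

0.8215 hr


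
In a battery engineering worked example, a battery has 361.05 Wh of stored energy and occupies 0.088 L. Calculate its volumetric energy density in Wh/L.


ED = E / V = 361.05 / 0.088 = 4103 Wh/L

4103 Wh/L


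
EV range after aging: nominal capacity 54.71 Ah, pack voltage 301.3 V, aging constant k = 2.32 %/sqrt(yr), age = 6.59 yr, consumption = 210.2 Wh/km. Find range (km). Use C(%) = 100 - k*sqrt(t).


Step 1: capacity retention = 100 - 2.32 * sqrt(6.59) = 100 - 2.32 * 2.5671 = 94.044%
Step 2: C_now = 54.71 * 94.044/100 = 51.451 Ah
Step 3: E_pack = V * C_now = 301.3 * 51.451 = 15502 Wh
Step 4: range = E_pack / consumption = 15502 / 210.2 = 73.75 km

73.75 km


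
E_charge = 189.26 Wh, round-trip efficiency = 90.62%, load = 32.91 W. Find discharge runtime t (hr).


Step 1: E_discharge = eta/100 * E_charge = 90.62/100 * 189.26 = 171.51 Wh
Step 2: t = E_discharge / P = 171.51 / 32.91 = 5.211 hr

5.211 hr


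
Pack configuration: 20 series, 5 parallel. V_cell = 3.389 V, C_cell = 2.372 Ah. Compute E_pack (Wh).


E = Ns * Vcell * Np * Ccell = 20 * 3.389 * 5 * 2.372 = 803.9 Wh

803.9 Wh


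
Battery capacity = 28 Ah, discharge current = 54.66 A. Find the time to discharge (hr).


Runtime = 28 Ah / 54.66 A = 0.5123 hr

0.5123 hr


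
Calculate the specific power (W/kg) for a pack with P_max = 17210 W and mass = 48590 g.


Convert: m = 48590 g = 48.59 kg
SP = P / m = 17210 / 48.59 = 354.2 W/kg

354.2 W/kg


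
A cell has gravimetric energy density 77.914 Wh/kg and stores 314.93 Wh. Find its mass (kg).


m = E / ED = 314.93 / 77.914 = 4.042 kg

4.042 kg


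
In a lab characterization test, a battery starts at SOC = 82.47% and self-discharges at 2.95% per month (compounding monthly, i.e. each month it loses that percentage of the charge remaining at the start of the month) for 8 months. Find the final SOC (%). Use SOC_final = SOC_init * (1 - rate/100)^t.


decay = (1 - 2.95/100)^8 = 0.78698
SOC_final = 82.47 * 0.78698 = 64.90%

64.90%


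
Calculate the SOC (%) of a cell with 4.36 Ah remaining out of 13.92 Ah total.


SOC% = 4.36 / 13.92 * 100 = 31.32%

31.32%


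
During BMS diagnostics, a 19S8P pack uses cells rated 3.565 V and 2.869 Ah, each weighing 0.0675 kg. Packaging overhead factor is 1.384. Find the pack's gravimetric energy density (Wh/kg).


Step 1: V_pack = 19 * 3.565 = 67.735 V
Step 2: C_pack = 8 * 2.869 = 22.952 Ah
Step 3: E_pack = V_pack * C_pack = 67.735 * 22.952 = 1554.7 Wh
Step 4: m_pack = 19 * 8 * 0.0675 * 1.384 = 14.2 kg
Step 5: ED = E_pack / m_pack = 1554.7 / 14.2 = 109.5 Wh/kg

109.5 Wh/kg


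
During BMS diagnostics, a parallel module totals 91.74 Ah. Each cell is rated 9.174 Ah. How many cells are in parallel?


n = C_total / C_cell = 91.74 / 9.174 = 10

10


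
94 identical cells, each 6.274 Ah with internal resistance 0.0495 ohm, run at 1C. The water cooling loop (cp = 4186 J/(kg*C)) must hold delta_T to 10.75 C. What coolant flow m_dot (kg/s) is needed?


Step 1: I = 1 * 6.274 = 6.274 A
Step 2: Q_cell = I^2 * R = 6.274^2 * 0.0495 = 1.9485 W
Step 3: Q_total = 94 * 1.9485 = 183.16 W
Step 4: m_dot = Q_total / (cp * dT) = 183.16 / (4186 * 10.75) = 0.004070 kg/s

0.004070 kg/s


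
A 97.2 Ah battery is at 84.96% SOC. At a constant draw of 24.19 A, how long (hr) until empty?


Step 1: remaining = SOC/100 * C_total = 84.96/100 * 97.2 = 82.581 Ah
Step 2: t = remaining / I = 82.581 / 24.19 = 3.414 hr

3.414 hr


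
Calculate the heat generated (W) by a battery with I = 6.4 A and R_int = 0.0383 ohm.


I^2 = 40.96
Q = 40.96 * 0.0383 = 1.569 W

1.569 W


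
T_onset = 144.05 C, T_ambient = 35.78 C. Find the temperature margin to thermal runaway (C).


Safety margin = 144.05 C - 35.78 C = 108.27 C

108.27 C


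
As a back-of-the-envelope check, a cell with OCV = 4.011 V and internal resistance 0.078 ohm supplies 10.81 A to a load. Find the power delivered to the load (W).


Step 1: V_terminal = OCV - I*R = 4.011 - 10.81 * 0.078 = 3.1678 V
Step 2: P_out = V_terminal * I = 3.1678 * 10.81 = 34.24 W

34.24 W


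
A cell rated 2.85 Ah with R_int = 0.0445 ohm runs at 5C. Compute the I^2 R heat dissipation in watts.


Step 1: I = C_rate * capacity = 5 * 2.85 = 14.25 A
Step 2: Q = I^2 * R = 14.25^2 * 0.0445 = 203.06 * 0.0445 = 9.036 W

9.036 W


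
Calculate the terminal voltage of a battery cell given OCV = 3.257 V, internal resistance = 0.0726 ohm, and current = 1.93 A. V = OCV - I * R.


IR drop = 1.93 * 0.0726 = 0.14012 V
V = 3.257 - 0.14012 = 3.117 V

3.117 V


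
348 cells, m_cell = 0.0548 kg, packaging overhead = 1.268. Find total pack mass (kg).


Cell mass sum = 348 * 0.0548 = 19.07 kg
With overhead 1.268: m_pack = 19.07 * 1.268 = 24.18 kg

24.18 kg


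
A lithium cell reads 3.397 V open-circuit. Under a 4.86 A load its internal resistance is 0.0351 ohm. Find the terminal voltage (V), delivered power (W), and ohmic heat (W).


Step 1: V_terminal = OCV - I*R = 3.397 - 4.86 * 0.0351 = 3.2264 V
Step 2: P_out = V_terminal * I = 3.2264 * 4.86 = 15.68 W
Step 3: Q = I^2 * R = 4.86^2 * 0.0351 = 0.8290 W

V=3.2264 V, P=15.68 W, Q=0.8290 W


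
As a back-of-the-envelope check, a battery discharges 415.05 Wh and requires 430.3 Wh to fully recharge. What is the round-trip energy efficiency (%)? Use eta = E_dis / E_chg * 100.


Round-trip efficiency = 415.05/430.3 * 100% = 96.46%

96.46%


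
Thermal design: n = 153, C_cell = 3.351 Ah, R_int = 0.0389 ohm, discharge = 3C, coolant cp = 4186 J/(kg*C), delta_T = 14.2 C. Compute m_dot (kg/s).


Step 1: I = 3 * 3.351 = 10.053 A
Step 2: Q_cell = I^2 * R = 10.053^2 * 0.0389 = 3.9313 W
Step 3: Q_total = 153 * 3.9313 = 601.49 W
Step 4: m_dot = Q_total / (cp * dT) = 601.49 / (4186 * 14.2) = 0.01012 kg/s

0.01012 kg/s


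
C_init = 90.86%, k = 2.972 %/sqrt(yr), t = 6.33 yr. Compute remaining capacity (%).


sqrt(t) = sqrt(6.33) = 2.5159
C_final = 90.86 - 2.972 * 2.5159 = 83.38%

83.38%


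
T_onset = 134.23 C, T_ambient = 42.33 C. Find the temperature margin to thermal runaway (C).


Safety margin = 134.23 C - 42.33 C = 91.9 C

91.9 C


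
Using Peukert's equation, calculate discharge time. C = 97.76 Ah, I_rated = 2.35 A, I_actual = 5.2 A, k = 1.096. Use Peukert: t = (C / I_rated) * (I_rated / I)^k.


Step 1: t_rated = C / I_rated = 97.76 / 2.35 = 41.6 hr
Step 2: ratio = 2.35 / 5.2 = 0.45192
Step 3: ratio^k = 0.45192^1.096 = 0.41874
Step 4: t = t_rated * ratio^k = 41.6 * 0.41874 = 17.42 hr

17.42 hr


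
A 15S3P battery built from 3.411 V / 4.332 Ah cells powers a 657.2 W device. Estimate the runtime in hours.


Step 1: E_pack = Ns * V_cell * Np * C_cell = 15 * 3.411 * 3 * 4.332 = 664.94 Wh
Step 2: t = E_pack / P = 664.94 / 657.2 = 1.012 hr

1.012 hr


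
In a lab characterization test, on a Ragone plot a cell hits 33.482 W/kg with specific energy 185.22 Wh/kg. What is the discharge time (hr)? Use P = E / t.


t = E / P = 185.22 / 33.482 = 5.532 hr

5.532 hr


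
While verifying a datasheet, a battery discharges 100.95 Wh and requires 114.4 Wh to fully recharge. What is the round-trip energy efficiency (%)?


eta_e = E_dis / E_chg * 100 = 100.95 / 114.4 * 100 = 88.24%

88.24%


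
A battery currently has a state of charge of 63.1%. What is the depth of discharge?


Complement of SOC: DOD = 100% - 63.1% = 36.9%

36.9%


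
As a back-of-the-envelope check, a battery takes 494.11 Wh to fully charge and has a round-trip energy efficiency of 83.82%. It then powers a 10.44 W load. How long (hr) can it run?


Step 1: E_discharge = eta/100 * E_charge = 83.82/100 * 494.11 = 414.16 Wh
Step 2: t = E_discharge / P = 414.16 / 10.44 = 39.67 hr

39.67 hr


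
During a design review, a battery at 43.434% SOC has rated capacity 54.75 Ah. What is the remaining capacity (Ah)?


remaining = SOC / 100 * total = 43.434 / 100 * 54.75 = 23.78 Ah

23.78 Ah


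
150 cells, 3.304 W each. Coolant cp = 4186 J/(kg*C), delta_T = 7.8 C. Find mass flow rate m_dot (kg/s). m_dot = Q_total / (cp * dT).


Step 1: Total heat Q = 150 * 3.304 W = 495.6 W
Step 2: denom = cp * dT = 4186 * 7.8 = 32651
Step 3: m_dot = 495.6 / 32651 = 0.01518 kg/s

0.01518 kg/s


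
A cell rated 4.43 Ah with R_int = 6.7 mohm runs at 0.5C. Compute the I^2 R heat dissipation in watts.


Convert: R = 6.7 mohm = 0.0067 ohm
Step 1: I = C_rate * capacity = 0.5 * 4.43 = 2.215 A
Step 2: Q = I^2 * R = 2.215^2 * 0.0067 = 4.9062 * 0.0067 = 0.03287 W

0.03287 W


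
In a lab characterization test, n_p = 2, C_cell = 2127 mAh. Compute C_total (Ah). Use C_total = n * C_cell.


Convert: C_cell = 2127 mAh = 2.127 Ah
C_total = 2 * 2.127 = 4.254 Ah

4.254 Ah


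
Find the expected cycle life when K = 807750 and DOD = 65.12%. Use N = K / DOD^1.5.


Step 1: DOD^1.5 = 65.12^1.5 = 525.5
Step 2: N = 807750 / 525.5 = 1537 cycles

1537 cycles


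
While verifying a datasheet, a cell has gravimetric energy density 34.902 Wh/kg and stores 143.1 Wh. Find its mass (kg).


m = E / ED = 143.1 / 34.902 = 4.100 kg

4.100 kg


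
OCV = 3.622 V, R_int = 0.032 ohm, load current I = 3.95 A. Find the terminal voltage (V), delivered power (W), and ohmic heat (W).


Step 1: V_terminal = OCV - I*R = 3.622 - 3.95 * 0.032 = 3.4956 V
Step 2: P_out = V_terminal * I = 3.4956 * 3.95 = 13.81 W
Step 3: Q = I^2 * R = 3.95^2 * 0.032 = 0.4993 W

V=3.4956 V, P=13.81 W, Q=0.4993 W


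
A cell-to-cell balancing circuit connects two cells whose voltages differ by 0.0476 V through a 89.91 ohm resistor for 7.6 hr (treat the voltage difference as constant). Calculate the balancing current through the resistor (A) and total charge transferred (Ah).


First, Ohm's law: I_bal = 0.0476 V / 89.91 ohm = 5.2942e-04 A
Then Q = I * t = 5.2942e-04 A * 7.6 hr = 0.004024 Ah

I=5.2942e-04 A, Q=0.004024 Ah


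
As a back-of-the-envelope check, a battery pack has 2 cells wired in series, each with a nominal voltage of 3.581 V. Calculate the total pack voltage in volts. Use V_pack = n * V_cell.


V_pack = n * V_cell = 2 * 3.581 = 7.162 V

7.162 V


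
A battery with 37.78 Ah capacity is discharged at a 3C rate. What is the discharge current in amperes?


I = C_rate * capacity = 3 * 37.78 = 113.34 A

113.34 A


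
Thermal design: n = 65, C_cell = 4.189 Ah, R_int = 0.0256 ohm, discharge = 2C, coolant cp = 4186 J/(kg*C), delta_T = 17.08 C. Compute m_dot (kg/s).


Step 1: I = 2 * 4.189 = 8.378 A
Step 2: Q_cell = I^2 * R = 8.378^2 * 0.0256 = 1.7969 W
Step 3: Q_total = 65 * 1.7969 = 116.8 W
Step 4: m_dot = Q_total / (cp * dT) = 116.8 / (4186 * 17.08) = 0.001634 kg/s

0.001634 kg/s


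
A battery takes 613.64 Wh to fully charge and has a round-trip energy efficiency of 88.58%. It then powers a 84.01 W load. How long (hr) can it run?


Step 1: E_discharge = eta/100 * E_charge = 88.58/100 * 613.64 = 543.56 Wh
Step 2: t = E_discharge / P = 543.56 / 84.01 = 6.470 hr

6.470 hr


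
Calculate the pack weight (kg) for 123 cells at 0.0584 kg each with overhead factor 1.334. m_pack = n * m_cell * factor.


Cell mass sum = 123 * 0.0584 = 7.1832 kg
With overhead 1.334: m_pack = 7.1832 * 1.334 = 9.582 kg

9.582 kg


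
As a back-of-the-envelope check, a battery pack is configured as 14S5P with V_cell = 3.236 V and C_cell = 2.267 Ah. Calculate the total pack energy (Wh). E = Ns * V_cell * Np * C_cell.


V_pack = 14 * 3.236 = 45.304 V
C_pack = 5 * 2.267 = 11.335 Ah
E = V_pack * C_pack = 45.304 * 11.335 = 513.5 Wh

513.5 Wh


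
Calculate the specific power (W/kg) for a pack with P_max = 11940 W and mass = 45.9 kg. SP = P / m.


SP = P / m = 11940 / 45.9 = 260.1 W/kg

260.1 W/kg


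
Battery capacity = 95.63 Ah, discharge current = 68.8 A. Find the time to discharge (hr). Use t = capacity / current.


Runtime = 95.63 Ah / 68.8 A = 1.390 hr

1.390 hr


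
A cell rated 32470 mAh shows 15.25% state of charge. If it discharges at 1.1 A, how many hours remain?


Convert: C_total = 32470 mAh = 32.47 Ah
Step 1: remaining = SOC/100 * C_total = 15.25/100 * 32.47 = 4.9517 Ah
Step 2: t = remaining / I = 4.9517 / 1.1 = 4.502 hr

4.502 hr


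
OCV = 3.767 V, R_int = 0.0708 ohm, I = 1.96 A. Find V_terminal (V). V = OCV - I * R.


V = OCV - I*R = 3.767 - 1.96 * 0.0708 = 3.628 V

3.628 V


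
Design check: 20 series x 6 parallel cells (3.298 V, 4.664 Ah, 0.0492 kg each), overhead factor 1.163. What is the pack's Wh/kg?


Step 1: V_pack = 20 * 3.298 = 65.96 V
Step 2: C_pack = 6 * 4.664 = 27.984 Ah
Step 3: E_pack = V_pack * C_pack = 65.96 * 27.984 = 1845.8 Wh
Step 4: m_pack = 20 * 6 * 0.0492 * 1.163 = 6.8664 kg
Step 5: ED = E_pack / m_pack = 1845.8 / 6.8664 = 268.8 Wh/kg

268.8 Wh/kg


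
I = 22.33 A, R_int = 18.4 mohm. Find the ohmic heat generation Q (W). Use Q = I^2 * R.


Convert: R = 18.4 mohm = 0.0184 ohm
I^2 = 498.63
Q = 498.63 * 0.0184 = 9.175 W

9.175 W


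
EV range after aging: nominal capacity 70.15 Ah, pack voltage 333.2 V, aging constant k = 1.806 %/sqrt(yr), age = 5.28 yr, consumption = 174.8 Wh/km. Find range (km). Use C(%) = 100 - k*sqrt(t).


Step 1: capacity retention = 100 - 1.806 * sqrt(5.28) = 100 - 1.806 * 2.2978 = 95.85%
Step 2: C_now = 70.15 * 95.85/100 = 67.239 Ah
Step 3: E_pack = V * C_now = 333.2 * 67.239 = 22404 Wh
Step 4: range = E_pack / consumption = 22404 / 174.8 = 128.2 km

128.2 km


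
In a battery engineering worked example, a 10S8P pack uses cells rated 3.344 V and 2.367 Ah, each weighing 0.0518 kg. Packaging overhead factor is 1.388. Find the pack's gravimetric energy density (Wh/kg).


Step 1: V_pack = 10 * 3.344 = 33.44 V
Step 2: C_pack = 8 * 2.367 = 18.936 Ah
Step 3: E_pack = V_pack * C_pack = 33.44 * 18.936 = 633.22 Wh
Step 4: m_pack = 10 * 8 * 0.0518 * 1.388 = 5.7519 kg
Step 5: ED = E_pack / m_pack = 633.22 / 5.7519 = 110.1 Wh/kg

110.1 Wh/kg


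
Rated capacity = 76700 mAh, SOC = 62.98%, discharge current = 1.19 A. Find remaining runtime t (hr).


Convert: C_total = 76700 mAh = 76.7 Ah
Step 1: remaining = SOC/100 * C_total = 62.98/100 * 76.7 = 48.306 Ah
Step 2: t = remaining / I = 48.306 / 1.19 = 40.59 hr

40.59 hr


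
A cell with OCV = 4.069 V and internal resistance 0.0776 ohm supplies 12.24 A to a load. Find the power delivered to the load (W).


Step 1: V_terminal = OCV - I*R = 4.069 - 12.24 * 0.0776 = 3.1192 V
Step 2: P_out = V_terminal * I = 3.1192 * 12.24 = 38.18 W

38.18 W


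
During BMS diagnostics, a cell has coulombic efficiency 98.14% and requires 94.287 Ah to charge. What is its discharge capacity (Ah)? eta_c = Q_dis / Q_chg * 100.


Q_dis = eta/100 * Q_chg = 98.14/100 * 94.287 = 92.53 Ah

92.53 Ah


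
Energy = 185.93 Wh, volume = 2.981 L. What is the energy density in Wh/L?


ED = E / V = 185.93 / 2.981 = 62.37 Wh/L

62.37 Wh/L


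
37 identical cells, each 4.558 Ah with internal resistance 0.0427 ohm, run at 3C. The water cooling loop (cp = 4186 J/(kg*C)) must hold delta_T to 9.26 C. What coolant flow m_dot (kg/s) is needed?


Step 1: I = 3 * 4.558 = 13.674 A
Step 2: Q_cell = I^2 * R = 13.674^2 * 0.0427 = 7.984 W
Step 3: Q_total = 37 * 7.984 = 295.41 W
Step 4: m_dot = Q_total / (cp * dT) = 295.41 / (4186 * 9.26) = 0.007621 kg/s

0.007621 kg/s


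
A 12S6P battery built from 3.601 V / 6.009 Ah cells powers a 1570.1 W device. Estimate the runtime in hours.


Step 1: E_pack = Ns * V_cell * Np * C_cell = 12 * 3.601 * 6 * 6.009 = 1558 Wh
Step 2: t = E_pack / P = 1558 / 1570.1 = 0.9923 hr

0.9923 hr


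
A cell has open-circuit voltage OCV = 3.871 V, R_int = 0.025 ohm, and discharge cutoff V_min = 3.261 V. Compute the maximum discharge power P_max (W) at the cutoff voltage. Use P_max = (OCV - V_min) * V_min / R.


P_max = (OCV - V_min) * V_min / R = (3.871 - 3.261) * 3.261 / 0.025 = 0.61 * 3.261 / 0.025 = 79.57 W

79.57 W


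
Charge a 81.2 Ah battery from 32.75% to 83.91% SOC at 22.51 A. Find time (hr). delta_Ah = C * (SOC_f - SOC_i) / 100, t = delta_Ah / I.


Step 1: dSOC = 83.91% - 32.75% = 51.16%
Step 2: delta_Ah = 81.2 * 51.16 / 100 = 41.542 Ah
Step 3: t = 41.542 / 22.51 = 1.845 hr

1.845 hr


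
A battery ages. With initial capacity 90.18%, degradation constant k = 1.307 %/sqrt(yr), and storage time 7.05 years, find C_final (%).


Step 1: sqrt(7.05 yr) = 2.6552
Step 2: drop = 1.307 * 2.6552 = 3.4703
Step 3: C_final = 90.18 - 3.4703 = 86.71%

86.71%


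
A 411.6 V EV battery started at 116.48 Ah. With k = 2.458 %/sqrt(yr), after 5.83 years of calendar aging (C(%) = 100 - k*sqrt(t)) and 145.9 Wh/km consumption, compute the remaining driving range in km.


Step 1: capacity retention = 100 - 2.458 * sqrt(5.83) = 100 - 2.458 * 2.4145 = 94.065%
Step 2: C_now = 116.48 * 94.065/100 = 109.57 Ah
Step 3: E_pack = V * C_now = 411.6 * 109.57 = 45099 Wh
Step 4: range = E_pack / consumption = 45099 / 145.9 = 309.1 km

309.1 km


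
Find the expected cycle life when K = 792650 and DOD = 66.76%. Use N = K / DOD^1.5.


Step 1: DOD^1.5 = 66.76^1.5 = 545.47
Step 2: N = 792650 / 545.47 = 1453 cycles

1453 cycles


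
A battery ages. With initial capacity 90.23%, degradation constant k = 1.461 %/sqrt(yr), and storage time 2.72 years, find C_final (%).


sqrt(t) = sqrt(2.72) = 1.6492
C_final = 90.23 - 1.461 * 1.6492 = 87.82%

87.82%


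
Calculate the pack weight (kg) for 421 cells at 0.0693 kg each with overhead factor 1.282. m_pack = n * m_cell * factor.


Cell mass sum = 421 * 0.0693 = 29.175 kg
With overhead 1.282: m_pack = 29.175 * 1.282 = 37.40 kg

37.40 kg


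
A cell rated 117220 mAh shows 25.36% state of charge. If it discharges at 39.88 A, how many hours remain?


Convert: C_total = 117220 mAh = 117.22 Ah
Step 1: remaining = SOC/100 * C_total = 25.36/100 * 117.22 = 29.727 Ah
Step 2: t = remaining / I = 29.727 / 39.88 = 0.7454 hr

0.7454 hr


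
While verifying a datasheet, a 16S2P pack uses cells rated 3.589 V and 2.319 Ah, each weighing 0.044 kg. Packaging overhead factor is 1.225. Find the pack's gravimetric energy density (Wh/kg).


Step 1: V_pack = 16 * 3.589 = 57.424 V
Step 2: C_pack = 2 * 2.319 = 4.638 Ah
Step 3: E_pack = V_pack * C_pack = 57.424 * 4.638 = 266.33 Wh
Step 4: m_pack = 16 * 2 * 0.044 * 1.225 = 1.7248 kg
Step 5: ED = E_pack / m_pack = 266.33 / 1.7248 = 154.4 Wh/kg

154.4 Wh/kg


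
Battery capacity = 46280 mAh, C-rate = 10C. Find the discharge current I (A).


Convert: capacity = 46280 mAh = 46.28 Ah
I = C_rate * capacity = 10 * 46.28 = 462.8 A

462.8 A


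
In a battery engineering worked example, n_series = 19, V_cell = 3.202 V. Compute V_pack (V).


With 19 cells in series at 3.202 V each, V_pack = 60.838 V

60.838 V


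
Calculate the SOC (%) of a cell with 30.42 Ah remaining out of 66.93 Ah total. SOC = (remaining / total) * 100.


SOC% = 30.42 / 66.93 * 100 = 45.45%

45.45%
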